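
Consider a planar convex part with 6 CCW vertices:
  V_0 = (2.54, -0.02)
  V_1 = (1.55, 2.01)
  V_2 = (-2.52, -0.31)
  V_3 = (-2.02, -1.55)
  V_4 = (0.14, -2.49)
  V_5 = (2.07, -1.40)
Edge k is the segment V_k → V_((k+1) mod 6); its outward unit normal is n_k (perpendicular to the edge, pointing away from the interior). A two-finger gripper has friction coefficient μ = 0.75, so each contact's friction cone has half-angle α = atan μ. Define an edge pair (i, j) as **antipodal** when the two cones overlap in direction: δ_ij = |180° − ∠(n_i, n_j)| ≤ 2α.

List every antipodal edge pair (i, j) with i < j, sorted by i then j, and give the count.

α = atan 0.75 = 36.87°;  2α = 73.74°
n_0 = (+0.8988, +0.4383)
n_1 = (-0.4952, +0.8688)
n_2 = (-0.9274, -0.3740)
n_3 = (-0.3990, -0.9169)
n_4 = (+0.4918, -0.8707)
n_5 = (+0.9466, -0.3224)
  (0,1): δ = 86.31°  ·
  (0,2): δ = 4.04°  ✓
  (0,3): δ = 40.48°  ✓
  (0,4): δ = 93.46°  ·
  (0,5): δ = 135.19°  ·
  (1,2): δ = 97.72°  ·
  (1,3): δ = 53.20°  ✓
  (1,4): δ = 0.23°  ✓
  (1,5): δ = 41.51°  ✓
  (2,3): δ = 135.48°  ·
  (2,4): δ = 82.50°  ·
  (2,5): δ = 40.77°  ✓
  (3,4): δ = 127.03°  ·
  (3,5): δ = 85.29°  ·
  (4,5): δ = 138.26°  ·
antipodal pairs: 6

count = 6; pairs: (0,2), (0,3), (1,3), (1,4), (1,5), (2,5)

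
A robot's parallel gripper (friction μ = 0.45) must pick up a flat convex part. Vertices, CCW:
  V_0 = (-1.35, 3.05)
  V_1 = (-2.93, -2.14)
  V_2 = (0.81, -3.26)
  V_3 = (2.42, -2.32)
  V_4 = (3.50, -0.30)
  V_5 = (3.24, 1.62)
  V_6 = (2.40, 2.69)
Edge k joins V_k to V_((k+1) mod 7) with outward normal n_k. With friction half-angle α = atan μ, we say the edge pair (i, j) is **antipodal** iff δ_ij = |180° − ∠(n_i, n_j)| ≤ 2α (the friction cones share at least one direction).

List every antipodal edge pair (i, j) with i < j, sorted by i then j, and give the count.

count = 6; pairs: (0,2), (0,3), (0,4), (1,5), (1,6), (2,6)

α = atan 0.45 = 24.23°;  2α = 48.46°
n_0 = (-0.9567, +0.2912)
n_1 = (-0.2869, -0.9580)
n_2 = (+0.5042, -0.8636)
n_3 = (+0.8819, -0.4715)
n_4 = (+0.9910, +0.1342)
n_5 = (+0.7866, +0.6175)
n_6 = (+0.0956, +0.9954)
  (0,1): δ = 89.74°  ·
  (0,2): δ = 42.79°  ✓
  (0,3): δ = 11.20°  ✓
  (0,4): δ = 24.64°  ✓
  (0,5): δ = 55.07°  ·
  (0,6): δ = 101.45°  ·
  (1,2): δ = 133.05°  ·
  (1,3): δ = 101.46°  ·
  (1,4): δ = 65.62°  ·
  (1,5): δ = 35.20°  ✓
  (1,6): δ = 11.19°  ✓
  (2,3): δ = 148.41°  ·
  (2,4): δ = 112.57°  ·
  (2,5): δ = 82.14°  ·
  (2,6): δ = 35.76°  ✓
  (3,4): δ = 144.16°  ·
  (3,5): δ = 113.74°  ·
  (3,6): δ = 67.35°  ·
  (4,5): δ = 149.58°  ·
  (4,6): δ = 103.20°  ·
  (5,6): δ = 133.62°  ·
antipodal pairs: 6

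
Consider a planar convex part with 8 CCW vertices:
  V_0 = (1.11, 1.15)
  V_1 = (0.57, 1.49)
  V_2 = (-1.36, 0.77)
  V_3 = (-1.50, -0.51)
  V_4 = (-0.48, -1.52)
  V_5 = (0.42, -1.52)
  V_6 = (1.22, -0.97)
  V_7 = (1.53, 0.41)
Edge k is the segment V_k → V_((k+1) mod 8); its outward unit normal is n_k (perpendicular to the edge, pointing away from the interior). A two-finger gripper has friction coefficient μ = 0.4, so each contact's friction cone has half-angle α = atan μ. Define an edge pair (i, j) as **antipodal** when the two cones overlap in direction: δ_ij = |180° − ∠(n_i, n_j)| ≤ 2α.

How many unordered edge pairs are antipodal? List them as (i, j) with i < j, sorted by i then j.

count = 7; pairs: (0,3), (0,4), (1,4), (1,5), (2,6), (2,7), (3,7)

α = atan 0.4 = 21.80°;  2α = 43.60°
n_0 = (+0.5328, +0.8462)
n_1 = (-0.3495, +0.9369)
n_2 = (-0.9941, +0.1087)
n_3 = (-0.7036, -0.7106)
n_4 = (+0.0000, -1.0000)
n_5 = (+0.5665, -0.8240)
n_6 = (+0.9757, -0.2192)
n_7 = (+0.8697, +0.4936)
  (0,1): δ = 127.35°  ·
  (0,2): δ = 64.05°  ·
  (0,3): δ = 12.52°  ✓
  (0,4): δ = 32.20°  ✓
  (0,5): δ = 66.70°  ·
  (0,6): δ = 109.54°  ·
  (0,7): δ = 151.77°  ·
  (1,2): δ = 116.70°  ·
  (1,3): δ = 65.18°  ·
  (1,4): δ = 20.46°  ✓
  (1,5): δ = 14.05°  ✓
  (1,6): δ = 56.88°  ·
  (1,7): δ = 99.12°  ·
  (2,3): δ = 128.48°  ·
  (2,4): δ = 83.76°  ·
  (2,5): δ = 49.25°  ·
  (2,6): δ = 6.42°  ✓
  (2,7): δ = 35.82°  ✓
  (3,4): δ = 135.28°  ·
  (3,5): δ = 100.77°  ·
  (3,6): δ = 57.94°  ·
  (3,7): δ = 15.70°  ✓
  (4,5): δ = 145.49°  ·
  (4,6): δ = 102.66°  ·
  (4,7): δ = 60.42°  ·
  (5,6): δ = 137.17°  ·
  (5,7): δ = 94.93°  ·
  (6,7): δ = 137.76°  ·
antipodal pairs: 7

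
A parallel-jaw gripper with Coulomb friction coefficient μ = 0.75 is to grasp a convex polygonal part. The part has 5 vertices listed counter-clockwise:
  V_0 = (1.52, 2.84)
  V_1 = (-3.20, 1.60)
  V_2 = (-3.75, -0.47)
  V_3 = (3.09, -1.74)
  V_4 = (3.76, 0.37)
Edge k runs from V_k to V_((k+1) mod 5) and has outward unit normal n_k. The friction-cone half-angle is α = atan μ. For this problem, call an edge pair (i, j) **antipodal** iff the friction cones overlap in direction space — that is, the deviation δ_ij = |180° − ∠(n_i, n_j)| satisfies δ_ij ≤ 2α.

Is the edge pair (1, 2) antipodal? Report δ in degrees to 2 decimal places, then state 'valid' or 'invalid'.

α = atan 0.75 = 36.87°;  2α = 73.74°
edge 1: e_1 = (-0.55, -2.07);  n_1 = (-0.9665, +0.2568)
edge 2: e_2 = (+6.84, -1.27);  n_2 = (-0.1826, -0.9832)
∠(n_1, n_2) = 94.36°
δ = |180° − 94.36°| = 85.64°
85.64° > 2α = 73.74°  →  invalid

δ = 85.64°, invalid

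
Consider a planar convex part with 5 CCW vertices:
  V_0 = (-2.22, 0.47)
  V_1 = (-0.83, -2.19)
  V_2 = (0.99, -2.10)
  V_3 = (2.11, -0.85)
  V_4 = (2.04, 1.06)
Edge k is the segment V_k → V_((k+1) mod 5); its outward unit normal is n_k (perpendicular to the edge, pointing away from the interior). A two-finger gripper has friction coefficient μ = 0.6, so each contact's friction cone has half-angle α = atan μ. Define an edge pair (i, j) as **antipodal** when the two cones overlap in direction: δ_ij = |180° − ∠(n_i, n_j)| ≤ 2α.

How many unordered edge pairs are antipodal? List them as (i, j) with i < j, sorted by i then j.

count = 3; pairs: (0,3), (1,4), (2,4)

α = atan 0.6 = 30.96°;  2α = 61.93°
n_0 = (-0.8863, -0.4631)
n_1 = (+0.0494, -0.9988)
n_2 = (+0.7448, -0.6673)
n_3 = (+0.9993, +0.0366)
n_4 = (-0.1372, +0.9905)
  (0,1): δ = 114.76°  ·
  (0,2): δ = 69.45°  ·
  (0,3): δ = 25.49°  ✓
  (0,4): δ = 70.30°  ·
  (1,2): δ = 134.69°  ·
  (1,3): δ = 90.73°  ·
  (1,4): δ = 5.05°  ✓
  (2,3): δ = 136.04°  ·
  (2,4): δ = 40.25°  ✓
  (3,4): δ = 84.21°  ·
antipodal pairs: 3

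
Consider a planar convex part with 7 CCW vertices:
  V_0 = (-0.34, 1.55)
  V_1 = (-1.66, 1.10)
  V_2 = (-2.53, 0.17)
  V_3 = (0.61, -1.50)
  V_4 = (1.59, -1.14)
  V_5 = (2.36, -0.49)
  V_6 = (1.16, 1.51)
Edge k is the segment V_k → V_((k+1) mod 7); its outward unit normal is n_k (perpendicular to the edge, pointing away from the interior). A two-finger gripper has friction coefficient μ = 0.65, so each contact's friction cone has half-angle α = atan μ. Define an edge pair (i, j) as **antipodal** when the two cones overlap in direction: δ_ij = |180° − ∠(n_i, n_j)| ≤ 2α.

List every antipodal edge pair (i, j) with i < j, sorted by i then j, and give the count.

count = 9; pairs: (0,2), (0,3), (0,4), (1,3), (1,4), (2,5), (2,6), (3,6), (4,6)

α = atan 0.65 = 33.02°;  2α = 66.05°
n_0 = (-0.3227, +0.9465)
n_1 = (-0.7303, +0.6832)
n_2 = (-0.4696, -0.8829)
n_3 = (+0.3448, -0.9387)
n_4 = (+0.6451, -0.7641)
n_5 = (+0.8575, +0.5145)
n_6 = (+0.0267, +0.9996)
  (0,1): δ = 151.92°  ·
  (0,2): δ = 46.83°  ✓
  (0,3): δ = 1.35°  ✓
  (0,4): δ = 21.34°  ✓
  (0,5): δ = 102.14°  ·
  (0,6): δ = 159.65°  ·
  (1,2): δ = 74.92°  ·
  (1,3): δ = 26.74°  ✓
  (1,4): δ = 6.74°  ✓
  (1,5): δ = 74.05°  ·
  (1,6): δ = 131.56°  ·
  (2,3): δ = 131.82°  ·
  (2,4): δ = 111.82°  ·
  (2,5): δ = 31.03°  ✓
  (2,6): δ = 26.48°  ✓
  (3,4): δ = 160.00°  ·
  (3,5): δ = 79.21°  ·
  (3,6): δ = 21.70°  ✓
  (4,5): δ = 99.21°  ·
  (4,6): δ = 41.70°  ✓
  (5,6): δ = 122.49°  ·
antipodal pairs: 9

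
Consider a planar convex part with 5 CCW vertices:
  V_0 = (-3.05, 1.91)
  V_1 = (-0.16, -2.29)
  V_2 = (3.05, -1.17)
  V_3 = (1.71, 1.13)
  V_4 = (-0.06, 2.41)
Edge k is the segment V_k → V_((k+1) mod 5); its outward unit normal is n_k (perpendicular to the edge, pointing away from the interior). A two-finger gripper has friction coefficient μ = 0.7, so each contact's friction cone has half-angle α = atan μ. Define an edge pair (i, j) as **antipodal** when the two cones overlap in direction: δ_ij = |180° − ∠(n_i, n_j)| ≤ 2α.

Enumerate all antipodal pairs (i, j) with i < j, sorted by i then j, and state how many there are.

count = 5; pairs: (0,2), (0,3), (0,4), (1,3), (1,4)

α = atan 0.7 = 34.99°;  2α = 69.98°
n_0 = (-0.8238, -0.5669)
n_1 = (+0.3294, -0.9442)
n_2 = (+0.8641, +0.5034)
n_3 = (+0.5860, +0.8103)
n_4 = (-0.1649, +0.9863)
  (0,1): δ = 105.30°  ·
  (0,2): δ = 4.31°  ✓
  (0,3): δ = 19.60°  ✓
  (0,4): δ = 64.96°  ✓
  (1,2): δ = 79.01°  ·
  (1,3): δ = 55.11°  ✓
  (1,4): δ = 9.74°  ✓
  (2,3): δ = 156.10°  ·
  (2,4): δ = 110.73°  ·
  (3,4): δ = 134.63°  ·
antipodal pairs: 5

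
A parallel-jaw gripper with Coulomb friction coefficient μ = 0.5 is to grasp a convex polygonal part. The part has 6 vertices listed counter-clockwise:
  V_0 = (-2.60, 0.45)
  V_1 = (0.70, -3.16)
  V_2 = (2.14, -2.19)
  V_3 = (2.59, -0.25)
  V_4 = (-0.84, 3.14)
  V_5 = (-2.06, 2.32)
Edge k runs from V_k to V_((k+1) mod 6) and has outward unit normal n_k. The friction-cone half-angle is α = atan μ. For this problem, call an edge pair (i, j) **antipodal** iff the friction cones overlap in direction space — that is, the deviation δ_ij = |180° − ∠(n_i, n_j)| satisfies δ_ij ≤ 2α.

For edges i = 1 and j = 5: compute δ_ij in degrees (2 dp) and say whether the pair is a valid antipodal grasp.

δ = 39.93°, valid

α = atan 0.5 = 26.57°;  2α = 53.13°
edge 1: e_1 = (+1.44, +0.97);  n_1 = (+0.5587, -0.8294)
edge 5: e_5 = (-0.54, -1.87);  n_5 = (-0.9607, +0.2774)
∠(n_1, n_5) = 140.07°
δ = |180° − 140.07°| = 39.93°
39.93° ≤ 2α = 53.13°  →  valid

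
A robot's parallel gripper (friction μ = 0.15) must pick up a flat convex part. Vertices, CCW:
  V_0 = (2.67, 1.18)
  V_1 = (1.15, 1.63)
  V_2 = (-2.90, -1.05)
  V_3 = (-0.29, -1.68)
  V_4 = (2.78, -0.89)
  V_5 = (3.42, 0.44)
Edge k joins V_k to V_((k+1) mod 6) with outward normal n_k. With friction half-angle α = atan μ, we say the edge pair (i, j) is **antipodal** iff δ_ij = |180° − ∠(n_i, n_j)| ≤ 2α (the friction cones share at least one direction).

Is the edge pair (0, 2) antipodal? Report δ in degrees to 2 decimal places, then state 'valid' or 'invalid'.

α = atan 0.15 = 8.53°;  2α = 17.06°
edge 0: e_0 = (-1.52, +0.45);  n_0 = (+0.2839, +0.9589)
edge 2: e_2 = (+2.61, -0.63);  n_2 = (-0.2346, -0.9721)
∠(n_0, n_2) = 177.08°
δ = |180° − 177.08°| = 2.92°
2.92° ≤ 2α = 17.06°  →  valid

δ = 2.92°, valid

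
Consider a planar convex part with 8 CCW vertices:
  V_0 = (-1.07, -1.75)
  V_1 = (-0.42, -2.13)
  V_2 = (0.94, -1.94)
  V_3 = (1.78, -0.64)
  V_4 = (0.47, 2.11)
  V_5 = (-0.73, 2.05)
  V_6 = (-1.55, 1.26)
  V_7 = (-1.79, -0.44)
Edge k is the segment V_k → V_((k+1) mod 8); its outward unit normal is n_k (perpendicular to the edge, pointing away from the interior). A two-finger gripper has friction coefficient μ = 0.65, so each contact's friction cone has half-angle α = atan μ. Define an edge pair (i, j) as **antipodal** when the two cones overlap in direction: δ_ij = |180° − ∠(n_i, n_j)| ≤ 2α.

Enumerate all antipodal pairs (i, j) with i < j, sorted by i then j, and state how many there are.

count = 11; pairs: (0,3), (0,4), (1,4), (1,5), (2,4), (2,5), (2,6), (2,7), (3,6), (3,7), (4,7)

α = atan 0.65 = 33.02°;  2α = 66.05°
n_0 = (-0.5047, -0.8633)
n_1 = (+0.1384, -0.9904)
n_2 = (+0.8399, -0.5427)
n_3 = (+0.9028, +0.4301)
n_4 = (-0.0499, +0.9988)
n_5 = (-0.6938, +0.7202)
n_6 = (-0.9902, +0.1398)
n_7 = (-0.8764, -0.4817)
  (0,1): δ = 141.74°  ·
  (0,2): δ = 92.56°  ·
  (0,3): δ = 34.22°  ✓
  (0,4): δ = 33.17°  ✓
  (0,5): δ = 74.24°  ·
  (0,6): δ = 112.28°  ·
  (0,7): δ = 149.11°  ·
  (1,2): δ = 130.82°  ·
  (1,3): δ = 72.48°  ·
  (1,4): δ = 5.09°  ✓
  (1,5): δ = 35.98°  ✓
  (1,6): δ = 74.01°  ·
  (1,7): δ = 110.84°  ·
  (2,3): δ = 121.66°  ·
  (2,4): δ = 54.27°  ✓
  (2,5): δ = 13.20°  ✓
  (2,6): δ = 24.83°  ✓
  (2,7): δ = 61.66°  ✓
  (3,4): δ = 112.61°  ·
  (3,5): δ = 71.54°  ·
  (3,6): δ = 33.51°  ✓
  (3,7): δ = 3.32°  ✓
  (4,5): δ = 138.93°  ·
  (4,6): δ = 100.90°  ·
  (4,7): δ = 64.07°  ✓
  (5,6): δ = 141.97°  ·
  (5,7): δ = 105.14°  ·
  (6,7): δ = 143.17°  ·
antipodal pairs: 11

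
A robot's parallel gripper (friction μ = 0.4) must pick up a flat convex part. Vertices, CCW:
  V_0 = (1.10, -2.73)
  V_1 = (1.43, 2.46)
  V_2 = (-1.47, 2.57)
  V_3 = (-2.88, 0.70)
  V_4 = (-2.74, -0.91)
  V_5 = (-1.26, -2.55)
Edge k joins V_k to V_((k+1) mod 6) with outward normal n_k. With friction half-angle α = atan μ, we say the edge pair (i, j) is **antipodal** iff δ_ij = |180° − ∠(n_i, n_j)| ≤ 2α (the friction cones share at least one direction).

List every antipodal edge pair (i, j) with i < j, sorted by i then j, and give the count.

count = 3; pairs: (0,2), (0,3), (1,5)

α = atan 0.4 = 21.80°;  2α = 43.60°
n_0 = (+0.9980, -0.0635)
n_1 = (+0.0379, +0.9993)
n_2 = (-0.7985, +0.6020)
n_3 = (-0.9962, -0.0866)
n_4 = (-0.7424, -0.6700)
n_5 = (-0.0761, -0.9971)
  (0,1): δ = 88.53°  ·
  (0,2): δ = 33.38°  ✓
  (0,3): δ = 8.61°  ✓
  (0,4): δ = 45.70°  ·
  (0,5): δ = 89.28°  ·
  (1,2): δ = 124.84°  ·
  (1,3): δ = 82.86°  ·
  (1,4): δ = 45.76°  ·
  (1,5): δ = 2.19°  ✓
  (2,3): δ = 138.01°  ·
  (2,4): δ = 100.92°  ·
  (2,5): δ = 57.34°  ·
  (3,4): δ = 142.91°  ·
  (3,5): δ = 99.33°  ·
  (4,5): δ = 136.43°  ·
antipodal pairs: 3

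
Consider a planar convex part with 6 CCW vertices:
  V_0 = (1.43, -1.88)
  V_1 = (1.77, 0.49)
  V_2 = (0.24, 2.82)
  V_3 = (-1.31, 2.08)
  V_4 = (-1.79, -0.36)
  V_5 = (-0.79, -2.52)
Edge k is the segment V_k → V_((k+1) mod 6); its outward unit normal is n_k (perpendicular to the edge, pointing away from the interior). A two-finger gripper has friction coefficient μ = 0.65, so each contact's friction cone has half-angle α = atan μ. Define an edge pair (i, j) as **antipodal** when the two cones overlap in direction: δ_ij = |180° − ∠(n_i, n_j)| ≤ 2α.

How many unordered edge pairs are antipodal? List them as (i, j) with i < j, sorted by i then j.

α = atan 0.65 = 33.02°;  2α = 66.05°
n_0 = (+0.9899, -0.1420)
n_1 = (+0.8359, +0.5489)
n_2 = (-0.4308, +0.9024)
n_3 = (-0.9812, +0.1930)
n_4 = (-0.9075, -0.4201)
n_5 = (+0.2770, -0.9609)
  (0,1): δ = 138.55°  ·
  (0,2): δ = 56.32°  ✓
  (0,3): δ = 2.97°  ✓
  (0,4): δ = 33.01°  ✓
  (0,5): δ = 114.25°  ·
  (1,2): δ = 97.77°  ·
  (1,3): δ = 44.42°  ✓
  (1,4): δ = 8.45°  ✓
  (1,5): δ = 72.79°  ·
  (2,3): δ = 126.65°  ·
  (2,4): δ = 90.68°  ·
  (2,5): δ = 9.44°  ✓
  (3,4): δ = 144.03°  ·
  (3,5): δ = 62.79°  ✓
  (4,5): δ = 98.76°  ·
antipodal pairs: 7

count = 7; pairs: (0,2), (0,3), (0,4), (1,3), (1,4), (2,5), (3,5)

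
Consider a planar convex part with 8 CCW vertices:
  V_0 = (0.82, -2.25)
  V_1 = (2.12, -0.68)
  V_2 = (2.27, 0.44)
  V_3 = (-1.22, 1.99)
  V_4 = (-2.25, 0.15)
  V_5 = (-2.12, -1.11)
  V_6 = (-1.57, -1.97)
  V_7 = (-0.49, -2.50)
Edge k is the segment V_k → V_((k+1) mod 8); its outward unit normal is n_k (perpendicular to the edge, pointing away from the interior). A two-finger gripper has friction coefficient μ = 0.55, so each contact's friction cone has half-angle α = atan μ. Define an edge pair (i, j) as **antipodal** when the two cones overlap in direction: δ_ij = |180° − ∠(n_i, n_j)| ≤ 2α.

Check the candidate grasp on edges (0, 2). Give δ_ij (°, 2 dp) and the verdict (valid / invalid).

δ = 74.32°, invalid

α = atan 0.55 = 28.81°;  2α = 57.62°
edge 0: e_0 = (+1.30, +1.57);  n_0 = (+0.7702, -0.6378)
edge 2: e_2 = (-3.49, +1.55);  n_2 = (+0.4059, +0.9139)
∠(n_0, n_2) = 105.68°
δ = |180° − 105.68°| = 74.32°
74.32° > 2α = 57.62°  →  invalid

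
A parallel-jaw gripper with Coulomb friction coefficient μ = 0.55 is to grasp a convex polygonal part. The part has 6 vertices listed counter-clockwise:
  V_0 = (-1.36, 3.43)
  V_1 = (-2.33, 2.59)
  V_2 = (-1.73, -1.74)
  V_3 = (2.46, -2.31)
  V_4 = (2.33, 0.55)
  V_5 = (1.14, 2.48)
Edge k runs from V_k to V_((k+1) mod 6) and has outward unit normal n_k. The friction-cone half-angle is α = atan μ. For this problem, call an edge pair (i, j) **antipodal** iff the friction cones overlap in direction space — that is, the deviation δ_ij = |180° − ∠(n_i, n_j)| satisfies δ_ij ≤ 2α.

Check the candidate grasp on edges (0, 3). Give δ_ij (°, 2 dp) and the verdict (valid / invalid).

δ = 51.71°, valid

α = atan 0.55 = 28.81°;  2α = 57.62°
edge 0: e_0 = (-0.97, -0.84);  n_0 = (-0.6546, +0.7559)
edge 3: e_3 = (-0.13, +2.86);  n_3 = (+0.9990, +0.0454)
∠(n_0, n_3) = 128.29°
δ = |180° − 128.29°| = 51.71°
51.71° ≤ 2α = 57.62°  →  valid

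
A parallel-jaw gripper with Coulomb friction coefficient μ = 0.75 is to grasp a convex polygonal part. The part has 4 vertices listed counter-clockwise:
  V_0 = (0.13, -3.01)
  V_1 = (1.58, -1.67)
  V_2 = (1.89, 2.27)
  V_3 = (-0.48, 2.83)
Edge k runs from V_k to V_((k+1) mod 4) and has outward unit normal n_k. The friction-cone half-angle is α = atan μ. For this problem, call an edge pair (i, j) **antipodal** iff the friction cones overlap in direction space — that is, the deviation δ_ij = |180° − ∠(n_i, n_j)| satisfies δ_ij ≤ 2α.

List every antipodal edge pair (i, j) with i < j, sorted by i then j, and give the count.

count = 4; pairs: (0,2), (0,3), (1,3), (2,3)

α = atan 0.75 = 36.87°;  2α = 73.74°
n_0 = (+0.6787, -0.7344)
n_1 = (+0.9969, -0.0784)
n_2 = (+0.2300, +0.9732)
n_3 = (-0.9946, -0.1039)
  (0,1): δ = 137.24°  ·
  (0,2): δ = 56.04°  ✓
  (0,3): δ = 53.22°  ✓
  (1,2): δ = 98.80°  ·
  (1,3): δ = 10.46°  ✓
  (2,3): δ = 70.74°  ✓
antipodal pairs: 4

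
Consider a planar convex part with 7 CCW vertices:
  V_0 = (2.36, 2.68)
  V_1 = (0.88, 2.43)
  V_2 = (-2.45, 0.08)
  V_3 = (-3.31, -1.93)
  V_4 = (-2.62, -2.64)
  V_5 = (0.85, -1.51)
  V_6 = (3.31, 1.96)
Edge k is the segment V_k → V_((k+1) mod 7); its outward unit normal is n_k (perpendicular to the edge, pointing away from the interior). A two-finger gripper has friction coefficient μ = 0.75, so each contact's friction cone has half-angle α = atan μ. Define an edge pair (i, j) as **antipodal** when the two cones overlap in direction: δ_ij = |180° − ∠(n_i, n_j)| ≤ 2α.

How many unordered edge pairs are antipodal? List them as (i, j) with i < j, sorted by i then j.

count = 9; pairs: (0,3), (0,4), (0,5), (1,4), (1,5), (2,4), (2,5), (3,6), (4,6)

α = atan 0.75 = 36.87°;  2α = 73.74°
n_0 = (-0.1666, +0.9860)
n_1 = (-0.5766, +0.8170)
n_2 = (-0.9194, +0.3934)
n_3 = (-0.7171, -0.6969)
n_4 = (+0.3096, -0.9509)
n_5 = (+0.8158, -0.5783)
n_6 = (+0.6040, +0.7970)
  (0,1): δ = 154.38°  ·
  (0,2): δ = 122.75°  ·
  (0,3): δ = 55.41°  ✓
  (0,4): δ = 8.45°  ✓
  (0,5): δ = 45.08°  ✓
  (0,6): δ = 133.25°  ·
  (1,2): δ = 148.38°  ·
  (1,3): δ = 81.03°  ·
  (1,4): δ = 17.17°  ✓
  (1,5): δ = 19.46°  ✓
  (1,6): δ = 107.63°  ·
  (2,3): δ = 112.65°  ·
  (2,4): δ = 48.80°  ✓
  (2,5): δ = 12.17°  ✓
  (2,6): δ = 76.01°  ·
  (3,4): δ = 116.14°  ·
  (3,5): δ = 79.52°  ·
  (3,6): δ = 8.66°  ✓
  (4,5): δ = 143.37°  ·
  (4,6): δ = 55.20°  ✓
  (5,6): δ = 91.82°  ·
antipodal pairs: 9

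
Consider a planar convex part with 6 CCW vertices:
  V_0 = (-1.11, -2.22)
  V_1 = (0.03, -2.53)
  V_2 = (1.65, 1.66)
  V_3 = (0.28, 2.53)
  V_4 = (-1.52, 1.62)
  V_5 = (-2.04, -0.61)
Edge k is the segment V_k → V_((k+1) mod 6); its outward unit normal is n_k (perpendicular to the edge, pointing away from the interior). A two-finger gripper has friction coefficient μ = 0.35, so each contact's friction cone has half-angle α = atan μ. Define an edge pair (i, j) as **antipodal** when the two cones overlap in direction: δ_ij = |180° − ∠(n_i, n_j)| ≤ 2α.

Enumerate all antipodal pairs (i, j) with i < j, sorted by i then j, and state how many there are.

α = atan 0.35 = 19.29°;  2α = 38.58°
n_0 = (-0.2624, -0.9650)
n_1 = (+0.9327, -0.3606)
n_2 = (+0.5361, +0.8442)
n_3 = (-0.4512, +0.8924)
n_4 = (-0.9739, +0.2271)
n_5 = (-0.8659, -0.5002)
  (0,1): δ = 95.93°  ·
  (0,2): δ = 17.20°  ✓
  (0,3): δ = 42.03°  ·
  (0,4): δ = 92.09°  ·
  (0,5): δ = 135.23°  ·
  (1,2): δ = 101.28°  ·
  (1,3): δ = 42.04°  ·
  (1,4): δ = 8.01°  ✓
  (1,5): δ = 51.15°  ·
  (2,3): δ = 120.76°  ·
  (2,4): δ = 70.71°  ·
  (2,5): δ = 27.57°  ✓
  (3,4): δ = 129.95°  ·
  (3,5): δ = 86.81°  ·
  (4,5): δ = 136.86°  ·
antipodal pairs: 3

count = 3; pairs: (0,2), (1,4), (2,5)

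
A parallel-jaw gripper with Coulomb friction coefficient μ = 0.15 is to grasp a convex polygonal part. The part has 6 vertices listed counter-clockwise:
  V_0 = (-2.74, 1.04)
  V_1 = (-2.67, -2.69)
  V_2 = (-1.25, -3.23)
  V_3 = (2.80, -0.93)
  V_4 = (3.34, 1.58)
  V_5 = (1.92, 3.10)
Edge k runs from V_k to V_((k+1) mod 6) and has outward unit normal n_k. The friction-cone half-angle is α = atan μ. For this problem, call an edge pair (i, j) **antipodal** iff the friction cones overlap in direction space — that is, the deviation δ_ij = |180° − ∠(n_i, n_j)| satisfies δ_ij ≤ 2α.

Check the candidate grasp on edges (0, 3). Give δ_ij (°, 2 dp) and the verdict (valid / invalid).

δ = 13.22°, valid

α = atan 0.15 = 8.53°;  2α = 17.06°
edge 0: e_0 = (+0.07, -3.73);  n_0 = (-0.9998, -0.0188)
edge 3: e_3 = (+0.54, +2.51);  n_3 = (+0.9776, -0.2103)
∠(n_0, n_3) = 166.78°
δ = |180° − 166.78°| = 13.22°
13.22° ≤ 2α = 17.06°  →  valid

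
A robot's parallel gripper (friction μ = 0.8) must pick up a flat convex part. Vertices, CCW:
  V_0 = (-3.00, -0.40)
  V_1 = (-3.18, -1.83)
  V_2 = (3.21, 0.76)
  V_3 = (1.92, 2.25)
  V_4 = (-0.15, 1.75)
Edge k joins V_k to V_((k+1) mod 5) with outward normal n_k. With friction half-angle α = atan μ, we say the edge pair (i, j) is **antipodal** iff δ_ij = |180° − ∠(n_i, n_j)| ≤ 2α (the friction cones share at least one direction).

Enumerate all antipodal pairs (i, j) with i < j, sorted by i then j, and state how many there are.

α = atan 0.8 = 38.66°;  2α = 77.32°
n_0 = (-0.9922, +0.1249)
n_1 = (+0.3756, -0.9268)
n_2 = (+0.7560, +0.6545)
n_3 = (-0.2348, +0.9720)
n_4 = (-0.6022, +0.7983)
  (0,1): δ = 60.76°  ✓
  (0,2): δ = 48.06°  ✓
  (0,3): δ = 110.75°  ·
  (0,4): δ = 134.20°  ·
  (1,2): δ = 71.18°  ✓
  (1,3): δ = 8.48°  ✓
  (1,4): δ = 14.97°  ✓
  (2,3): δ = 117.31°  ·
  (2,4): δ = 93.85°  ·
  (3,4): δ = 156.55°  ·
antipodal pairs: 5

count = 5; pairs: (0,1), (0,2), (1,2), (1,3), (1,4)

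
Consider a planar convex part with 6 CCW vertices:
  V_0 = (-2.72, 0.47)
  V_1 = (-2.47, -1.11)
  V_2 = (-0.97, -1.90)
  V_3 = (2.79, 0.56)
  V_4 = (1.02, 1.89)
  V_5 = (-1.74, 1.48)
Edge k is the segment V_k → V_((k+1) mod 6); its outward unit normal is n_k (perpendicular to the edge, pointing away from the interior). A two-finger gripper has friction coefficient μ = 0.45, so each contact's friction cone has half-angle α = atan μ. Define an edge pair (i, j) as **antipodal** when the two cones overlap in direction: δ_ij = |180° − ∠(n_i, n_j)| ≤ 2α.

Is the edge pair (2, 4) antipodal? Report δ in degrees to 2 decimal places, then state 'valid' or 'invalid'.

α = atan 0.45 = 24.23°;  2α = 48.46°
edge 2: e_2 = (+3.76, +2.46);  n_2 = (+0.5475, -0.8368)
edge 4: e_4 = (-2.76, -0.41);  n_4 = (-0.1469, +0.9891)
∠(n_2, n_4) = 155.25°
δ = |180° − 155.25°| = 24.75°
24.75° ≤ 2α = 48.46°  →  valid

δ = 24.75°, valid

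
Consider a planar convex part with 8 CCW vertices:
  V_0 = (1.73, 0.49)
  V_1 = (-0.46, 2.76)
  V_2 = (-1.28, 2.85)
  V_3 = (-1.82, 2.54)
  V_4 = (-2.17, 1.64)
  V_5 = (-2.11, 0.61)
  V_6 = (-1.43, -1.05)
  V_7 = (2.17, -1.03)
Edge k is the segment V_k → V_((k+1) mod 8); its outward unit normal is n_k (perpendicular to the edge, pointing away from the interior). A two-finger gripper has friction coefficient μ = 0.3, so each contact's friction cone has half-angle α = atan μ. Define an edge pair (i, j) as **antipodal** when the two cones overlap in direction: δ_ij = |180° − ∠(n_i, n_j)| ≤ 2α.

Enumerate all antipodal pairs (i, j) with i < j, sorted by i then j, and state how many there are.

α = atan 0.3 = 16.70°;  2α = 33.40°
n_0 = (+0.7197, +0.6943)
n_1 = (+0.1091, +0.9940)
n_2 = (-0.4979, +0.8673)
n_3 = (-0.9320, +0.3624)
n_4 = (-0.9983, -0.0582)
n_5 = (-0.9254, -0.3791)
n_6 = (+0.0056, -1.0000)
n_7 = (+0.9606, +0.2781)
  (0,1): δ = 140.24°  ·
  (0,2): δ = 104.11°  ·
  (0,3): δ = 65.22°  ·
  (0,4): δ = 40.64°  ·
  (0,5): δ = 21.70°  ✓
  (0,6): δ = 46.35°  ·
  (0,7): δ = 152.17°  ·
  (1,2): δ = 143.88°  ·
  (1,3): δ = 104.99°  ·
  (1,4): δ = 80.40°  ·
  (1,5): δ = 61.46°  ·
  (1,6): δ = 6.58°  ✓
  (1,7): δ = 112.41°  ·
  (2,3): δ = 141.11°  ·
  (2,4): δ = 116.53°  ·
  (2,5): δ = 97.58°  ·
  (2,6): δ = 29.54°  ✓
  (2,7): δ = 76.29°  ·
  (3,4): δ = 155.42°  ·
  (3,5): δ = 136.47°  ·
  (3,6): δ = 68.43°  ·
  (3,7): δ = 37.39°  ·
  (4,5): δ = 161.06°  ·
  (4,6): δ = 93.02°  ·
  (4,7): δ = 12.81°  ✓
  (5,6): δ = 111.96°  ·
  (5,7): δ = 6.13°  ✓
  (6,7): δ = 74.17°  ·
antipodal pairs: 5

count = 5; pairs: (0,5), (1,6), (2,6), (4,7), (5,7)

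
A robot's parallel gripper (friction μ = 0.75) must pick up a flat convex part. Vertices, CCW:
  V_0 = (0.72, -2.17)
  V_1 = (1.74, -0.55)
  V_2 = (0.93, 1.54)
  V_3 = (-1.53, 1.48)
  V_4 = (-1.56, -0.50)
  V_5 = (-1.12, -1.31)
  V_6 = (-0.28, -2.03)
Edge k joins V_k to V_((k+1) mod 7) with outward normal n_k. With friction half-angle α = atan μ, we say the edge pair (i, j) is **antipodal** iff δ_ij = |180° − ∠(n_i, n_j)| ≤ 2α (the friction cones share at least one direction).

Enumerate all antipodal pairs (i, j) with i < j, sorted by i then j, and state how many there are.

count = 10; pairs: (0,2), (0,3), (0,4), (1,3), (1,4), (1,5), (1,6), (2,4), (2,5), (2,6)

α = atan 0.75 = 36.87°;  2α = 73.74°
n_0 = (+0.8462, -0.5328)
n_1 = (+0.9324, +0.3614)
n_2 = (-0.0244, +0.9997)
n_3 = (-0.9999, +0.0151)
n_4 = (-0.8787, -0.4773)
n_5 = (-0.6508, -0.7593)
n_6 = (-0.1386, -0.9903)
  (0,1): δ = 126.62°  ·
  (0,2): δ = 56.41°  ✓
  (0,3): δ = 31.33°  ✓
  (0,4): δ = 60.71°  ✓
  (0,5): δ = 81.59°  ·
  (0,6): δ = 114.23°  ·
  (1,2): δ = 109.79°  ·
  (1,3): δ = 22.05°  ✓
  (1,4): δ = 7.33°  ✓
  (1,5): δ = 28.21°  ✓
  (1,6): δ = 60.85°  ✓
  (2,3): δ = 92.27°  ·
  (2,4): δ = 62.89°  ✓
  (2,5): δ = 42.00°  ✓
  (2,6): δ = 9.37°  ✓
  (3,4): δ = 150.62°  ·
  (3,5): δ = 129.73°  ·
  (3,6): δ = 97.10°  ·
  (4,5): δ = 159.11°  ·
  (4,6): δ = 126.48°  ·
  (5,6): δ = 147.37°  ·
antipodal pairs: 10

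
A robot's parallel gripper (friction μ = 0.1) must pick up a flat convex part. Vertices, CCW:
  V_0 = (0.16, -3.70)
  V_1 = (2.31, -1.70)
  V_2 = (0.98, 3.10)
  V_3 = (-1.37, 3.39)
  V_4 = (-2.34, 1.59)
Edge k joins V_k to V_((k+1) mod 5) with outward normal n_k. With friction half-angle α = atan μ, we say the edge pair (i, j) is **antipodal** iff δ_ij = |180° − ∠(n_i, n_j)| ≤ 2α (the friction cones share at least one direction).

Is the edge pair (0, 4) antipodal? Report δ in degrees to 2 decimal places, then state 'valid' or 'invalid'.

δ = 72.36°, invalid

α = atan 0.1 = 5.71°;  2α = 11.42°
edge 0: e_0 = (+2.15, +2.00);  n_0 = (+0.6811, -0.7322)
edge 4: e_4 = (+2.50, -5.29);  n_4 = (-0.9041, -0.4273)
∠(n_0, n_4) = 107.64°
δ = |180° − 107.64°| = 72.36°
72.36° > 2α = 11.42°  →  invalid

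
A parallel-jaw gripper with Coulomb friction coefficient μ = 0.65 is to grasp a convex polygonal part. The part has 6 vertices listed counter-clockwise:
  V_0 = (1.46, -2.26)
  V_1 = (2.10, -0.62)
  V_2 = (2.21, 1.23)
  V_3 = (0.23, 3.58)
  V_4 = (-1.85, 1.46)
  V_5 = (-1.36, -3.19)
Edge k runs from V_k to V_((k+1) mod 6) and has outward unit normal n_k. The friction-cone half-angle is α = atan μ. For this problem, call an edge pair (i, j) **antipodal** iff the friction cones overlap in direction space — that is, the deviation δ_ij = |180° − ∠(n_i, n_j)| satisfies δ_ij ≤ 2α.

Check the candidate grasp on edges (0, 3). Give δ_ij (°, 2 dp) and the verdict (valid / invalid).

α = atan 0.65 = 33.02°;  2α = 66.05°
edge 0: e_0 = (+0.64, +1.64);  n_0 = (+0.9316, -0.3635)
edge 3: e_3 = (-2.08, -2.12);  n_3 = (-0.7138, +0.7003)
∠(n_0, n_3) = 156.86°
δ = |180° − 156.86°| = 23.14°
23.14° ≤ 2α = 66.05°  →  valid

δ = 23.14°, valid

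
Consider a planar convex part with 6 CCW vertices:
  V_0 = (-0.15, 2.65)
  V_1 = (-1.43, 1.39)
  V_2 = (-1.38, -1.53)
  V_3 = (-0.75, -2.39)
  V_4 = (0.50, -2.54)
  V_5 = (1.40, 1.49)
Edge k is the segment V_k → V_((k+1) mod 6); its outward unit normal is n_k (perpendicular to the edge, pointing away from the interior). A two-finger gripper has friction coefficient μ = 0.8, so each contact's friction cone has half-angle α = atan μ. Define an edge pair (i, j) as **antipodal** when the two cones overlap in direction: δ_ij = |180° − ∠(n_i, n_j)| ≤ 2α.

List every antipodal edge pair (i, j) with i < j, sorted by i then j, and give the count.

α = atan 0.8 = 38.66°;  2α = 77.32°
n_0 = (-0.7015, +0.7127)
n_1 = (-0.9999, -0.0171)
n_2 = (-0.8067, -0.5910)
n_3 = (-0.1191, -0.9929)
n_4 = (+0.9760, -0.2180)
n_5 = (+0.5992, +0.8006)
  (0,1): δ = 133.57°  ·
  (0,2): δ = 98.32°  ·
  (0,3): δ = 51.39°  ✓
  (0,4): δ = 32.86°  ✓
  (0,5): δ = 98.64°  ·
  (1,2): δ = 144.76°  ·
  (1,3): δ = 97.82°  ·
  (1,4): δ = 13.57°  ✓
  (1,5): δ = 52.21°  ✓
  (2,3): δ = 133.07°  ·
  (2,4): δ = 48.81°  ✓
  (2,5): δ = 16.96°  ✓
  (3,4): δ = 95.75°  ·
  (3,5): δ = 29.97°  ✓
  (4,5): δ = 114.22°  ·
antipodal pairs: 7

count = 7; pairs: (0,3), (0,4), (1,4), (1,5), (2,4), (2,5), (3,5)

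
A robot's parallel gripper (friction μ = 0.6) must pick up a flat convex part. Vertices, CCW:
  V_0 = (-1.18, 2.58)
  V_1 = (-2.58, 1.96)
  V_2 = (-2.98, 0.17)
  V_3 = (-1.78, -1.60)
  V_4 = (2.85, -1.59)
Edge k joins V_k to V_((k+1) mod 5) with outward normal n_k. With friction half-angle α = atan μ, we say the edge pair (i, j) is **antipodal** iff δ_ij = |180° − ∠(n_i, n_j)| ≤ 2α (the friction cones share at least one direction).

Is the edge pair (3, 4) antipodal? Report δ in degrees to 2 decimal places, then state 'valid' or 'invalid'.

α = atan 0.6 = 30.96°;  2α = 61.93°
edge 3: e_3 = (+4.63, +0.01);  n_3 = (+0.0022, -1.0000)
edge 4: e_4 = (-4.03, +4.17);  n_4 = (+0.7191, +0.6949)
∠(n_3, n_4) = 133.90°
δ = |180° − 133.90°| = 46.10°
46.10° ≤ 2α = 61.93°  →  valid

δ = 46.10°, valid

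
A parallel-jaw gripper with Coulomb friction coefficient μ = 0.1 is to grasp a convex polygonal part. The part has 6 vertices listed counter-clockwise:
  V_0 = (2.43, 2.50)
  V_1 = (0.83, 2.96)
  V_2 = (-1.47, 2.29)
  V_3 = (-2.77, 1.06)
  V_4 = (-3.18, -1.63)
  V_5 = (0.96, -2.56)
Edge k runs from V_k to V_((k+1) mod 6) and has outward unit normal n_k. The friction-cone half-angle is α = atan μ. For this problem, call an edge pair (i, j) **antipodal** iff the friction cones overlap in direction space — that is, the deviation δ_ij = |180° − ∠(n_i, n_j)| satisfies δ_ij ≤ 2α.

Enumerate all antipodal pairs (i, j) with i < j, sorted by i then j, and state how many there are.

count = 2; pairs: (0,4), (3,5)

α = atan 0.1 = 5.71°;  2α = 11.42°
n_0 = (+0.2763, +0.9611)
n_1 = (-0.2797, +0.9601)
n_2 = (-0.6873, +0.7264)
n_3 = (-0.9886, +0.1507)
n_4 = (-0.2192, -0.9757)
n_5 = (+0.9603, -0.2790)
  (0,1): δ = 147.72°  ·
  (0,2): δ = 120.54°  ·
  (0,3): δ = 82.63°  ·
  (0,4): δ = 3.38°  ✓
  (0,5): δ = 89.84°  ·
  (1,2): δ = 152.83°  ·
  (1,3): δ = 114.91°  ·
  (1,4): δ = 28.90°  ·
  (1,5): δ = 57.56°  ·
  (2,3): δ = 142.08°  ·
  (2,4): δ = 56.08°  ·
  (2,5): δ = 30.39°  ·
  (3,4): δ = 93.99°  ·
  (3,5): δ = 7.53°  ✓
  (4,5): δ = 93.54°  ·
antipodal pairs: 2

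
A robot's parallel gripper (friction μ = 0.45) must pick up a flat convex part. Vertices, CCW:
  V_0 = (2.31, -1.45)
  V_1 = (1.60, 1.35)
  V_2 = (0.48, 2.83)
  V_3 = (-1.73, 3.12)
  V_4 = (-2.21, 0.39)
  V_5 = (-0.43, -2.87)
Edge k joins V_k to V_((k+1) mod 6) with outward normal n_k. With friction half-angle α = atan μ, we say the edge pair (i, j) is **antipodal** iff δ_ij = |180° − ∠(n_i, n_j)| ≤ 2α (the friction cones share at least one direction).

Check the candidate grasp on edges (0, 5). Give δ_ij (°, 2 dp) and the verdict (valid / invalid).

α = atan 0.45 = 24.23°;  2α = 48.46°
edge 0: e_0 = (-0.71, +2.80);  n_0 = (+0.9693, +0.2458)
edge 5: e_5 = (+2.74, +1.42);  n_5 = (+0.4601, -0.8879)
∠(n_0, n_5) = 76.83°
δ = |180° − 76.83°| = 103.17°
103.17° > 2α = 48.46°  →  invalid

δ = 103.17°, invalid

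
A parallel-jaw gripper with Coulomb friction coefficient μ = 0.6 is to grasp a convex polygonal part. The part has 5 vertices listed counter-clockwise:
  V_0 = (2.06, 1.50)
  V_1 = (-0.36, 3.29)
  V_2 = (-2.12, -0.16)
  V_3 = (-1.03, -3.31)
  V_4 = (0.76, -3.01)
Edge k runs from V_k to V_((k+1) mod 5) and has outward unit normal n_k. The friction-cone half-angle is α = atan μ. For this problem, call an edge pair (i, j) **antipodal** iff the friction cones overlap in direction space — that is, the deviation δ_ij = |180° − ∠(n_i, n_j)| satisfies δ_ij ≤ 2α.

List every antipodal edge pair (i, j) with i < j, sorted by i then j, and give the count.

α = atan 0.6 = 30.96°;  2α = 61.93°
n_0 = (+0.5947, +0.8040)
n_1 = (-0.8908, +0.4544)
n_2 = (-0.9450, -0.3270)
n_3 = (+0.1653, -0.9862)
n_4 = (+0.9609, -0.2770)
  (0,1): δ = 80.54°  ·
  (0,2): δ = 34.42°  ✓
  (0,3): δ = 46.00°  ✓
  (0,4): δ = 110.41°  ·
  (1,2): δ = 133.88°  ·
  (1,3): δ = 53.46°  ✓
  (1,4): δ = 10.95°  ✓
  (2,3): δ = 99.57°  ·
  (2,4): δ = 35.17°  ✓
  (3,4): δ = 115.59°  ·
antipodal pairs: 5

count = 5; pairs: (0,2), (0,3), (1,3), (1,4), (2,4)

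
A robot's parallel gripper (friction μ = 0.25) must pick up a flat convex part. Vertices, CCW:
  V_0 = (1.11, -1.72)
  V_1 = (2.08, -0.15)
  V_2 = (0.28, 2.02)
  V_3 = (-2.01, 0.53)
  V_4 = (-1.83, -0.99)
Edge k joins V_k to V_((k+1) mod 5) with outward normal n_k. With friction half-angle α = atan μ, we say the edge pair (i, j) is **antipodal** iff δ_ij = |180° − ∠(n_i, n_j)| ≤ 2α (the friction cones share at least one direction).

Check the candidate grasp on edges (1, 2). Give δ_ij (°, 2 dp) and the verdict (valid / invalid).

α = atan 0.25 = 14.04°;  2α = 28.07°
edge 1: e_1 = (-1.80, +2.17);  n_1 = (+0.7697, +0.6384)
edge 2: e_2 = (-2.29, -1.49);  n_2 = (-0.5454, +0.8382)
∠(n_1, n_2) = 83.37°
δ = |180° − 83.37°| = 96.63°
96.63° > 2α = 28.07°  →  invalid

δ = 96.63°, invalid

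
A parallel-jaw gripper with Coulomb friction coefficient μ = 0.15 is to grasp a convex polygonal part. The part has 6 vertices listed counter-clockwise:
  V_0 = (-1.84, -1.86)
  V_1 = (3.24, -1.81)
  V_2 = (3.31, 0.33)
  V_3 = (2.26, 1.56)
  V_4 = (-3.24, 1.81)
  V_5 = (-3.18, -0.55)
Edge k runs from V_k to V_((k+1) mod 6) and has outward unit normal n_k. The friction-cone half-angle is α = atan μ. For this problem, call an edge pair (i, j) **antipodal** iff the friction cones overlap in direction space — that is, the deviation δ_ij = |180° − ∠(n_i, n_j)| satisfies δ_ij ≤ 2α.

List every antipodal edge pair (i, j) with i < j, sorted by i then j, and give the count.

count = 3; pairs: (0,3), (1,4), (2,5)

α = atan 0.15 = 8.53°;  2α = 17.06°
n_0 = (+0.0098, -1.0000)
n_1 = (+0.9995, -0.0327)
n_2 = (+0.7606, +0.6493)
n_3 = (+0.0454, +0.9990)
n_4 = (-0.9997, -0.0254)
n_5 = (-0.6991, -0.7151)
  (0,1): δ = 92.44°  ·
  (0,2): δ = 50.08°  ·
  (0,3): δ = 3.17°  ✓
  (0,4): δ = 90.89°  ·
  (0,5): δ = 135.08°  ·
  (1,2): δ = 137.64°  ·
  (1,3): δ = 90.73°  ·
  (1,4): δ = 3.33°  ✓
  (1,5): δ = 47.52°  ·
  (2,3): δ = 133.09°  ·
  (2,4): δ = 39.03°  ·
  (2,5): δ = 5.16°  ✓
  (3,4): δ = 85.94°  ·
  (3,5): δ = 41.75°  ·
  (4,5): δ = 135.81°  ·
antipodal pairs: 3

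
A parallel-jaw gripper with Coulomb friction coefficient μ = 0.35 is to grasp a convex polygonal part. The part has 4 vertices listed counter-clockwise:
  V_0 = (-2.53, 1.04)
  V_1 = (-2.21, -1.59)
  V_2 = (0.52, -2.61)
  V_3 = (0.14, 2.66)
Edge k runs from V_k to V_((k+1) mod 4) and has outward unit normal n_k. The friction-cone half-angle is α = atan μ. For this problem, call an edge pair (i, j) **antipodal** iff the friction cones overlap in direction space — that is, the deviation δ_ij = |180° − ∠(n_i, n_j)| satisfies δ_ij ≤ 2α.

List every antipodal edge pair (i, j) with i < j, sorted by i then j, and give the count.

α = atan 0.35 = 19.29°;  2α = 38.58°
n_0 = (-0.9927, -0.1208)
n_1 = (-0.3500, -0.9368)
n_2 = (+0.9974, +0.0719)
n_3 = (-0.5187, +0.8549)
  (0,1): δ = 117.42°  ·
  (0,2): δ = 2.81°  ✓
  (0,3): δ = 114.31°  ·
  (1,2): δ = 65.39°  ·
  (1,3): δ = 51.73°  ·
  (2,3): δ = 62.88°  ·
antipodal pairs: 1

count = 1; pairs: (0,2)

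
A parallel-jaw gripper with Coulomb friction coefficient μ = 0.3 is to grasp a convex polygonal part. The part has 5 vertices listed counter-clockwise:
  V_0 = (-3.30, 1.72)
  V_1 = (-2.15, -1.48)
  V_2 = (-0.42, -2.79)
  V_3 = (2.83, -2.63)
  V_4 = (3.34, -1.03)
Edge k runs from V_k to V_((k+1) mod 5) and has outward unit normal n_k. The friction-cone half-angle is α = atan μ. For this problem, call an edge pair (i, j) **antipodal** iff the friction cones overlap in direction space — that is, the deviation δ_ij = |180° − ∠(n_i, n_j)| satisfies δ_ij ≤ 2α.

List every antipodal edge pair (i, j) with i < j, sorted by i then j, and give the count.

α = atan 0.3 = 16.70°;  2α = 33.40°
n_0 = (-0.9411, -0.3382)
n_1 = (-0.6037, -0.7972)
n_2 = (+0.0492, -0.9988)
n_3 = (+0.9528, -0.3037)
n_4 = (+0.3826, +0.9239)
  (0,1): δ = 146.90°  ·
  (0,2): δ = 106.95°  ·
  (0,3): δ = 37.45°  ·
  (0,4): δ = 47.74°  ·
  (1,2): δ = 140.05°  ·
  (1,3): δ = 70.55°  ·
  (1,4): δ = 14.64°  ✓
  (2,3): δ = 110.50°  ·
  (2,4): δ = 25.32°  ✓
  (3,4): δ = 94.82°  ·
antipodal pairs: 2

count = 2; pairs: (1,4), (2,4)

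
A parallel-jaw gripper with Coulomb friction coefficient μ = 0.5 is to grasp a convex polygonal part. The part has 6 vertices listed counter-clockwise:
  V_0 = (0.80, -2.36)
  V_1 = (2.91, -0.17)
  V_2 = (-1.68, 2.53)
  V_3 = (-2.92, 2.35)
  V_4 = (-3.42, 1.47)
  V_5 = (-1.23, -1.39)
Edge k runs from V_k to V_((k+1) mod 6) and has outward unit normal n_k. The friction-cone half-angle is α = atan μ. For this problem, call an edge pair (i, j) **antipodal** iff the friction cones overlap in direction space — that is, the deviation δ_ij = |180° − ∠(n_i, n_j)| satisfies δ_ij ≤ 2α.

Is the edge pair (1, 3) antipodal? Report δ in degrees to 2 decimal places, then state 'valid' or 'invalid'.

α = atan 0.5 = 26.57°;  2α = 53.13°
edge 1: e_1 = (-4.59, +2.70);  n_1 = (+0.5070, +0.8619)
edge 3: e_3 = (-0.50, -0.88);  n_3 = (-0.8695, +0.4940)
∠(n_1, n_3) = 90.86°
δ = |180° − 90.86°| = 89.14°
89.14° > 2α = 53.13°  →  invalid

δ = 89.14°, invalid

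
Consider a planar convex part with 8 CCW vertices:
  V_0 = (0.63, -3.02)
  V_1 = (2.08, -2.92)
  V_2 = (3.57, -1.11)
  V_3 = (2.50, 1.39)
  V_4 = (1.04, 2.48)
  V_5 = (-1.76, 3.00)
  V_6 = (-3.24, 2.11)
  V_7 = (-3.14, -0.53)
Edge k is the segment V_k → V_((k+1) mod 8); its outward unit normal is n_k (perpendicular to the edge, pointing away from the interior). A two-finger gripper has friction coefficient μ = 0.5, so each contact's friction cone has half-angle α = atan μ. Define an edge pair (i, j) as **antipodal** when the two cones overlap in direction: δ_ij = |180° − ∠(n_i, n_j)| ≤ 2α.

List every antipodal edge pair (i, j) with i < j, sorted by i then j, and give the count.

count = 10; pairs: (0,3), (0,4), (0,5), (1,5), (1,6), (2,6), (2,7), (3,6), (3,7), (4,7)

α = atan 0.5 = 26.57°;  2α = 53.13°
n_0 = (+0.0688, -0.9976)
n_1 = (+0.7721, -0.6356)
n_2 = (+0.9193, +0.3935)
n_3 = (+0.5982, +0.8013)
n_4 = (+0.1826, +0.9832)
n_5 = (-0.5153, +0.8570)
n_6 = (-0.9993, -0.0379)
n_7 = (-0.5511, -0.8344)
  (0,1): δ = 133.41°  ·
  (0,2): δ = 70.77°  ·
  (0,3): δ = 40.69°  ✓
  (0,4): δ = 14.47°  ✓
  (0,5): δ = 27.08°  ✓
  (0,6): δ = 88.22°  ·
  (0,7): δ = 142.61°  ·
  (1,2): δ = 117.37°  ·
  (1,3): δ = 87.28°  ·
  (1,4): δ = 61.06°  ·
  (1,5): δ = 19.52°  ✓
  (1,6): δ = 41.63°  ✓
  (1,7): δ = 96.02°  ·
  (2,3): δ = 149.92°  ·
  (2,4): δ = 123.69°  ·
  (2,5): δ = 82.15°  ·
  (2,6): δ = 21.00°  ✓
  (2,7): δ = 33.39°  ✓
  (3,4): δ = 153.78°  ·
  (3,5): δ = 112.24°  ·
  (3,6): δ = 51.09°  ✓
  (3,7): δ = 3.30°  ✓
  (4,5): δ = 138.46°  ·
  (4,6): δ = 77.31°  ·
  (4,7): δ = 22.92°  ✓
  (5,6): δ = 118.85°  ·
  (5,7): δ = 64.46°  ·
  (6,7): δ = 125.61°  ·
antipodal pairs: 10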